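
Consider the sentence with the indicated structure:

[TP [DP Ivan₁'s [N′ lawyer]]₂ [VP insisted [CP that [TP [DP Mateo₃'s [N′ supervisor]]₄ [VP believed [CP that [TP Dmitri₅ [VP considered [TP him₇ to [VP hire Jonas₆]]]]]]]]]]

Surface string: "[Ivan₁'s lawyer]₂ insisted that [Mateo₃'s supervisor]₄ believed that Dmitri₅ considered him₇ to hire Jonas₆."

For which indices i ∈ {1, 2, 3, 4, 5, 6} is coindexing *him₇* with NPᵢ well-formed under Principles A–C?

{1, 2, 3, 4}

*him* is a pronoun, so Principle B applies: it must be free in its binding domain.
Binding domain of *him₇*: the embedded TP, whose subject is Dmitri₅.
*Ivan₁* and the pronoun do not c-command one another → neither Principle B nor Principle C is at stake; coindexation permitted.
*[Ivan₁'s lawyer]₂* c-commands the pronoun but from outside its binding domain, and is not c-commanded by it → coindexation permitted.
*Mateo₃* and the pronoun do not c-command one another → neither Principle B nor Principle C is at stake; coindexation permitted.
*[Mateo₃'s supervisor]₄* c-commands the pronoun but from outside its binding domain, and is not c-commanded by it → coindexation permitted.
*Dmitri₅* c-commands the pronoun within its binding domain → coindexation would violate Principle B.
*Jonas₆*: the pronoun c-commands this R-expression → coindexation would violate Principle C on *Jonas₆*.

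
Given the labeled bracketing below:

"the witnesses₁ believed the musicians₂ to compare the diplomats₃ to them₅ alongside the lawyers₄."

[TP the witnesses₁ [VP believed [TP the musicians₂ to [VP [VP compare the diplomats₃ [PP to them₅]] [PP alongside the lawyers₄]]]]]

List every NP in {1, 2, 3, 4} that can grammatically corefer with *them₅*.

{1, 4}

*them* is a pronoun, so Principle B applies: it must be free in its binding domain.
Binding domain of *them₅*: the embedded TP, whose subject is the musicians₂.
*the witnesses₁* c-commands the pronoun but from outside its binding domain, and is not c-commanded by it → coindexation permitted.
*the musicians₂* c-commands the pronoun within its binding domain → coindexation would violate Principle B.
*the diplomats₃* c-commands the pronoun within its binding domain → coindexation would violate Principle B.
*the lawyers₄* and the pronoun do not c-command one another → neither Principle B nor Principle C is at stake; coindexation permitted.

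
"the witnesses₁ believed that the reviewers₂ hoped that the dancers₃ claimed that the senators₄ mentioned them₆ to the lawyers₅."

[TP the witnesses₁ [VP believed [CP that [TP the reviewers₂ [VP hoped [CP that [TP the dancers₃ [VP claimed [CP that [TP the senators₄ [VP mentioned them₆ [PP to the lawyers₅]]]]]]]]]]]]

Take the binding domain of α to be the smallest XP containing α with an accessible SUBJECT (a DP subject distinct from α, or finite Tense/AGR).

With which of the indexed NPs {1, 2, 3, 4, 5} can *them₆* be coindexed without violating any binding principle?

*them* is a pronoun, so Principle B applies: it must be free in its binding domain.
Binding domain of *them₆*: the embedded TP, whose subject is the senators₄.
*the witnesses₁* c-commands the pronoun but from outside its binding domain, and is not c-commanded by it → coindexation permitted.
*the reviewers₂* c-commands the pronoun but from outside its binding domain, and is not c-commanded by it → coindexation permitted.
*the dancers₃* c-commands the pronoun but from outside its binding domain, and is not c-commanded by it → coindexation permitted.
*the senators₄* c-commands the pronoun within its binding domain → coindexation would violate Principle B.
*the lawyers₅*: the pronoun c-commands this R-expression → coindexation would violate Principle C on *the lawyers₅*.

{1, 2, 3}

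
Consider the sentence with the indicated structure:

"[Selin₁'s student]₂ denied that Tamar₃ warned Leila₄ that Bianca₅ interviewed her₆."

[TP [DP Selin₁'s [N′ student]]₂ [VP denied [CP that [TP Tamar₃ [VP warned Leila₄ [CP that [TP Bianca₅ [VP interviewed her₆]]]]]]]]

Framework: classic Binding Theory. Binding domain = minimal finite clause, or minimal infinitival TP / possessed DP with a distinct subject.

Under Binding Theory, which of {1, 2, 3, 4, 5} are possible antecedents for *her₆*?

*her* is a pronoun, so Principle B applies: it must be free in its binding domain.
Binding domain of *her₆*: the embedded TP, whose subject is Bianca₅.
*Selin₁* and the pronoun do not c-command one another → neither Principle B nor Principle C is at stake; coindexation permitted.
*[Selin₁'s student]₂* c-commands the pronoun but from outside its binding domain, and is not c-commanded by it → coindexation permitted.
*Tamar₃* c-commands the pronoun but from outside its binding domain, and is not c-commanded by it → coindexation permitted.
*Leila₄* c-commands the pronoun but from outside its binding domain, and is not c-commanded by it → coindexation permitted.
*Bianca₅* c-commands the pronoun within its binding domain → coindexation would violate Principle B.

{1, 2, 3, 4}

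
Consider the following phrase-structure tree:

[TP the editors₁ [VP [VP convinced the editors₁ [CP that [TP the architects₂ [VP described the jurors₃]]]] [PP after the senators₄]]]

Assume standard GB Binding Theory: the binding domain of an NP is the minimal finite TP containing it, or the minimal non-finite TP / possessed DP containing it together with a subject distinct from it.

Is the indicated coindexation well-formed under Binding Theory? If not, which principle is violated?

Principle C

The two coindexed NPs are *the editors₁* (the lower occurrence) and *the editors₁* (the higher occurrence).
*the editors₁* (the lower occurrence) is an R-expression. Principle C requires it to be free everywhere.
*the editors₁* (the higher occurrence) c-commands it and carries the same index.
The R-expression is bound → Principle C violation.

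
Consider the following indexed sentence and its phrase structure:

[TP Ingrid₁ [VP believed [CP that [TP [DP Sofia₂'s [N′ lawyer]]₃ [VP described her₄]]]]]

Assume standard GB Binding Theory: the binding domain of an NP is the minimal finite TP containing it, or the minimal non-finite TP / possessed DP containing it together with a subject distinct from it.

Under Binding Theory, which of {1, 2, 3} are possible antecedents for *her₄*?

*her* is a pronoun, so Principle B applies: it must be free in its binding domain.
Binding domain of *her₄*: the embedded TP, whose subject is [Sofia₂'s lawyer]₃.
*Ingrid₁* c-commands the pronoun but from outside its binding domain, and is not c-commanded by it → coindexation permitted.
*Sofia₂* and the pronoun do not c-command one another → neither Principle B nor Principle C is at stake; coindexation permitted.
*[Sofia₂'s lawyer]₃* c-commands the pronoun within its binding domain → coindexation would violate Principle B.

{1, 2}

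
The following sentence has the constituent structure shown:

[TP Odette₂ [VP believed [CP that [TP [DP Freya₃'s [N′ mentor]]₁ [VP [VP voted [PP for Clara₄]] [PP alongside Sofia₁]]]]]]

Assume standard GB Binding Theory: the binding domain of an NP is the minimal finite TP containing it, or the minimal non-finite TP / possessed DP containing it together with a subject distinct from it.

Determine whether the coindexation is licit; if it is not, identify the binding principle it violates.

Principle C

The two coindexed NPs are *[Freya₃'s mentor]₁* and *Sofia₁*.
*Sofia₁* is an R-expression. Principle C requires it to be free everywhere.
*[Freya₃'s mentor]₁* c-commands it and carries the same index.
The R-expression is bound → Principle C violation.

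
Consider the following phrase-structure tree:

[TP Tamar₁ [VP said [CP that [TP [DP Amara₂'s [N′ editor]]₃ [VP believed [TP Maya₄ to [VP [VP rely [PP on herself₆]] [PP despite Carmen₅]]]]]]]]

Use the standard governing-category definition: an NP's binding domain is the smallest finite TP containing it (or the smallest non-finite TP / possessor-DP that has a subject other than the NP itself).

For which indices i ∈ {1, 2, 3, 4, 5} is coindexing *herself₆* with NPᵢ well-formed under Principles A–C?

*herself* is an anaphor, so Principle A applies: it must be bound in its binding domain.
Binding domain of *herself₆*: the embedded TP, whose subject is Maya₄.
*Tamar₁* c-commands the anaphor but is outside its binding domain → cannot satisfy Principle A.
*Amara₂* does not c-command the anaphor → cannot bind it.
*[Amara₂'s editor]₃* c-commands the anaphor but is outside its binding domain → cannot satisfy Principle A.
*Maya₄* c-commands the anaphor within its binding domain → licit binder.
*Carmen₅* does not c-command the anaphor → cannot bind it.

{4}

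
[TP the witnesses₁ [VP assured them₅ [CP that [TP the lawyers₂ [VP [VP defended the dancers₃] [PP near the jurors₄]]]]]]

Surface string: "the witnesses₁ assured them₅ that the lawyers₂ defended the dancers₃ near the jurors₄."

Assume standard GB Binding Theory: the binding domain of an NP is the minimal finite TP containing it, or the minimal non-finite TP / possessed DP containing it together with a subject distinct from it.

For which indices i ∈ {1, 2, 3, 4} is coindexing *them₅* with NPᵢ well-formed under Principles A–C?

*them* is a pronoun, so Principle B applies: it must be free in its binding domain.
Binding domain of *them₅*: the matrix TP, whose subject is the witnesses₁.
*the witnesses₁* c-commands the pronoun within its binding domain → coindexation would violate Principle B.
*the lawyers₂*: the pronoun c-commands this R-expression → coindexation would violate Principle C on *the lawyers₂*.
*the dancers₃*: the pronoun c-commands this R-expression → coindexation would violate Principle C on *the dancers₃*.
*the jurors₄*: the pronoun c-commands this R-expression → coindexation would violate Principle C on *the jurors₄*.

none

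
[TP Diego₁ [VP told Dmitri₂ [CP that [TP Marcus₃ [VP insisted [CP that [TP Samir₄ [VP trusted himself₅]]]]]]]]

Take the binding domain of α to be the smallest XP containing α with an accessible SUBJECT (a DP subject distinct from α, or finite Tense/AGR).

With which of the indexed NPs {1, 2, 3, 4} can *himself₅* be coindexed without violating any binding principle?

*himself* is an anaphor, so Principle A applies: it must be bound in its binding domain.
Binding domain of *himself₅*: the embedded TP, whose subject is Samir₄.
*Diego₁* c-commands the anaphor but is outside its binding domain → cannot satisfy Principle A.
*Dmitri₂* c-commands the anaphor but is outside its binding domain → cannot satisfy Principle A.
*Marcus₃* c-commands the anaphor but is outside its binding domain → cannot satisfy Principle A.
*Samir₄* c-commands the anaphor within its binding domain → licit binder.

{4}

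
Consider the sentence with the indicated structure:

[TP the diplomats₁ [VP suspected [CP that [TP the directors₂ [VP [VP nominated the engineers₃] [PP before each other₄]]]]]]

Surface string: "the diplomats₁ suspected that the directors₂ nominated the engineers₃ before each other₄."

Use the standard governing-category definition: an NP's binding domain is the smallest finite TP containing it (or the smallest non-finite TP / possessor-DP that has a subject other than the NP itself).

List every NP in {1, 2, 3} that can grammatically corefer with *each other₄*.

{2}

*each other* is an anaphor, so Principle A applies: it must be bound in its binding domain.
Binding domain of *each other₄*: the embedded TP, whose subject is the directors₂.
*the diplomats₁* c-commands the anaphor but is outside its binding domain → cannot satisfy Principle A.
*the directors₂* c-commands the anaphor within its binding domain → licit binder.
*the engineers₃* does not c-command the anaphor → cannot bind it.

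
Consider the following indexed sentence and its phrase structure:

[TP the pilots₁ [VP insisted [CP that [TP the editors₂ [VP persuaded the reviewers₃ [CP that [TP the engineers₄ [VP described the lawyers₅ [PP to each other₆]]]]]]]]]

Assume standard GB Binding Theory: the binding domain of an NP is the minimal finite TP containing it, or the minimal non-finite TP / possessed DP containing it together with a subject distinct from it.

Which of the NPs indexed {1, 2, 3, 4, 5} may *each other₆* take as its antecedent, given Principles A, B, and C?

{4, 5}

*each other* is an anaphor, so Principle A applies: it must be bound in its binding domain.
Binding domain of *each other₆*: the embedded TP, whose subject is the engineers₄.
*the pilots₁* c-commands the anaphor but is outside its binding domain → cannot satisfy Principle A.
*the editors₂* c-commands the anaphor but is outside its binding domain → cannot satisfy Principle A.
*the reviewers₃* c-commands the anaphor but is outside its binding domain → cannot satisfy Principle A.
*the engineers₄* c-commands the anaphor within its binding domain → licit binder.
*the lawyers₅* c-commands the anaphor within its binding domain → licit binder.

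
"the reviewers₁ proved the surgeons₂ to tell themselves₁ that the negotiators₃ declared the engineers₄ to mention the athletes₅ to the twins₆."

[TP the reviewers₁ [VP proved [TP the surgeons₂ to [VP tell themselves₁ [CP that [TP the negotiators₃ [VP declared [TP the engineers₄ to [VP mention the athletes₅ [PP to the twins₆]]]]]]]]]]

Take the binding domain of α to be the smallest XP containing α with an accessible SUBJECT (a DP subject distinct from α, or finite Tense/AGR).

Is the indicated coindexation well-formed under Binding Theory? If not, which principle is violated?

The two coindexed NPs are *the reviewers₁* and *themselves₁*.
*themselves₁* is an anaphor. Principle A requires it to be bound within its binding domain — the embedded TP, whose subject is the surgeons₂.
Within that domain it is c-commanded by *the surgeons₂*, which does not share its index.
*the reviewers₁* does c-command the anaphor, but from outside its binding domain.
The anaphor is unbound in its domain → Principle A violation.

Principle A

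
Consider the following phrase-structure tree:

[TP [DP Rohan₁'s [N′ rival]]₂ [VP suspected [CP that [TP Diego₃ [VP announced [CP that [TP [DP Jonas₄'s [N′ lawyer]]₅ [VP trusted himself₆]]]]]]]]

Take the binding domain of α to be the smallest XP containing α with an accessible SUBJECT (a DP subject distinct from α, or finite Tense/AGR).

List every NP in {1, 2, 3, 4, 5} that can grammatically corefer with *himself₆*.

*himself* is an anaphor, so Principle A applies: it must be bound in its binding domain.
Binding domain of *himself₆*: the embedded TP, whose subject is [Jonas₄'s lawyer]₅.
*Rohan₁* does not c-command the anaphor → cannot bind it.
*[Rohan₁'s rival]₂* c-commands the anaphor but is outside its binding domain → cannot satisfy Principle A.
*Diego₃* c-commands the anaphor but is outside its binding domain → cannot satisfy Principle A.
*Jonas₄* does not c-command the anaphor → cannot bind it.
*[Jonas₄'s lawyer]₅* c-commands the anaphor within its binding domain → licit binder.

{5}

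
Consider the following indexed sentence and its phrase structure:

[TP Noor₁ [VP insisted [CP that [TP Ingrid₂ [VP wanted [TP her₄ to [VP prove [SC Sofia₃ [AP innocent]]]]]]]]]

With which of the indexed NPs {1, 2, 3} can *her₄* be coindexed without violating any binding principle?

{1}

*her* is a pronoun, so Principle B applies: it must be free in its binding domain.
Binding domain of *her₄*: the embedded TP, whose subject is Ingrid₂.
*Noor₁* c-commands the pronoun but from outside its binding domain, and is not c-commanded by it → coindexation permitted.
*Ingrid₂* c-commands the pronoun within its binding domain → coindexation would violate Principle B.
*Sofia₃*: the pronoun c-commands this R-expression → coindexation would violate Principle C on *Sofia₃*.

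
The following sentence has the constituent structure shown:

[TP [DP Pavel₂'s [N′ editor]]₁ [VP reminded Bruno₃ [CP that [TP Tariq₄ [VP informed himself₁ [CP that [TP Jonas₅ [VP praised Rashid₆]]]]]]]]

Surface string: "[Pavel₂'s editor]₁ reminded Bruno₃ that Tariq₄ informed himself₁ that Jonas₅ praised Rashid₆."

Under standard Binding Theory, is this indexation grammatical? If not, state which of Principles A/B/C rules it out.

The two coindexed NPs are *[Pavel₂'s editor]₁* and *himself₁*.
*himself₁* is an anaphor. Principle A requires it to be bound within its binding domain — the embedded TP, whose subject is Tariq₄.
Within that domain it is c-commanded by *Tariq₄*, which does not share its index.
*[Pavel₂'s editor]₁* does c-command the anaphor, but from outside its binding domain.
The anaphor is unbound in its domain → Principle A violation.

Principle A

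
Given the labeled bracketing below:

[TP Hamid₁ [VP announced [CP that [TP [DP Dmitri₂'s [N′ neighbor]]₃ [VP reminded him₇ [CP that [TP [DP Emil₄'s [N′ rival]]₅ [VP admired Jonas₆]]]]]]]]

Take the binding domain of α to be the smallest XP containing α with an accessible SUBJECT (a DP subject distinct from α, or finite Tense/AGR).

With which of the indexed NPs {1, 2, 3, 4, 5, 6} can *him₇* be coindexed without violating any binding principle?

{1, 2}

*him* is a pronoun, so Principle B applies: it must be free in its binding domain.
Binding domain of *him₇*: the embedded TP, whose subject is [Dmitri₂'s neighbor]₃.
*Hamid₁* c-commands the pronoun but from outside its binding domain, and is not c-commanded by it → coindexation permitted.
*Dmitri₂* and the pronoun do not c-command one another → neither Principle B nor Principle C is at stake; coindexation permitted.
*[Dmitri₂'s neighbor]₃* c-commands the pronoun within its binding domain → coindexation would violate Principle B.
*Emil₄*: the pronoun c-commands this R-expression → coindexation would violate Principle C on *Emil₄*.
*[Emil₄'s rival]₅*: the pronoun c-commands this R-expression → coindexation would violate Principle C on *[Emil₄'s rival]₅*.
*Jonas₆*: the pronoun c-commands this R-expression → coindexation would violate Principle C on *Jonas₆*.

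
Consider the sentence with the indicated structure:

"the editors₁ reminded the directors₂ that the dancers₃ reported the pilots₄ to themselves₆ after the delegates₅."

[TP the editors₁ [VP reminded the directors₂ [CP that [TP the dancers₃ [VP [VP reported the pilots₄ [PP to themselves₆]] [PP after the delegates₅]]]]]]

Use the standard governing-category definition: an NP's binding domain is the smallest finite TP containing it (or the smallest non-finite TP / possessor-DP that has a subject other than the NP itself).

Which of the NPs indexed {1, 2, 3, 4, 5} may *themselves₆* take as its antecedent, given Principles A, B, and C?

{3, 4}

*themselves* is an anaphor, so Principle A applies: it must be bound in its binding domain.
Binding domain of *themselves₆*: the embedded TP, whose subject is the dancers₃.
*the editors₁* c-commands the anaphor but is outside its binding domain → cannot satisfy Principle A.
*the directors₂* c-commands the anaphor but is outside its binding domain → cannot satisfy Principle A.
*the dancers₃* c-commands the anaphor within its binding domain → licit binder.
*the pilots₄* c-commands the anaphor within its binding domain → licit binder.
*the delegates₅* does not c-command the anaphor → cannot bind it.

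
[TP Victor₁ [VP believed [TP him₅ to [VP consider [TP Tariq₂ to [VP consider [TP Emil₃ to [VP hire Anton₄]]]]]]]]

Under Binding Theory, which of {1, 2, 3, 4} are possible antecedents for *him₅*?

*him* is a pronoun, so Principle B applies: it must be free in its binding domain.
Binding domain of *him₅*: the matrix TP, whose subject is Victor₁.
*Victor₁* c-commands the pronoun within its binding domain → coindexation would violate Principle B.
*Tariq₂*: the pronoun c-commands this R-expression → coindexation would violate Principle C on *Tariq₂*.
*Emil₃*: the pronoun c-commands this R-expression → coindexation would violate Principle C on *Emil₃*.
*Anton₄*: the pronoun c-commands this R-expression → coindexation would violate Principle C on *Anton₄*.

none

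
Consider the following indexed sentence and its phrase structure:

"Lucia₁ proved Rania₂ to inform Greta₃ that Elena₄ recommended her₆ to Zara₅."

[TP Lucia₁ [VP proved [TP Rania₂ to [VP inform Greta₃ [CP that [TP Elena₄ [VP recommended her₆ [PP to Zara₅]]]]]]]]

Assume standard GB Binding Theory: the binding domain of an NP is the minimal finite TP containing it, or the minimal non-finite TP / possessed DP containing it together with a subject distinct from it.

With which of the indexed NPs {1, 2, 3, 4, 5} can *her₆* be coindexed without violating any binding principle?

{1, 2, 3}

*her* is a pronoun, so Principle B applies: it must be free in its binding domain.
Binding domain of *her₆*: the embedded TP, whose subject is Elena₄.
*Lucia₁* c-commands the pronoun but from outside its binding domain, and is not c-commanded by it → coindexation permitted.
*Rania₂* c-commands the pronoun but from outside its binding domain, and is not c-commanded by it → coindexation permitted.
*Greta₃* c-commands the pronoun but from outside its binding domain, and is not c-commanded by it → coindexation permitted.
*Elena₄* c-commands the pronoun within its binding domain → coindexation would violate Principle B.
*Zara₅*: the pronoun c-commands this R-expression → coindexation would violate Principle C on *Zara₅*.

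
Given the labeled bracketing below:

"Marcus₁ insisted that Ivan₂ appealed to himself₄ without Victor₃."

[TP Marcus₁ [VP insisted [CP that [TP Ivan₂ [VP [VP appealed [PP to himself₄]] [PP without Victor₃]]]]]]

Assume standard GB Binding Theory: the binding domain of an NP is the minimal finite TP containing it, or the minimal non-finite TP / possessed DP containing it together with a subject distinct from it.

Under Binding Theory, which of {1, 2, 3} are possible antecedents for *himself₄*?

{2}

*himself* is an anaphor, so Principle A applies: it must be bound in its binding domain.
Binding domain of *himself₄*: the embedded TP, whose subject is Ivan₂.
*Marcus₁* c-commands the anaphor but is outside its binding domain → cannot satisfy Principle A.
*Ivan₂* c-commands the anaphor within its binding domain → licit binder.
*Victor₃* does not c-command the anaphor → cannot bind it.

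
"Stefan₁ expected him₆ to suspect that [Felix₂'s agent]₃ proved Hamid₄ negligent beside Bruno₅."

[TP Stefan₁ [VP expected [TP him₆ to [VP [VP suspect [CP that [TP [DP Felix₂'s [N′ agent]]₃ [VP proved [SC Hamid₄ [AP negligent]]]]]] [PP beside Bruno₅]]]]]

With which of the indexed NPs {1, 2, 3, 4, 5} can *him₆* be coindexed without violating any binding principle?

none

*him* is a pronoun, so Principle B applies: it must be free in its binding domain.
Binding domain of *him₆*: the matrix TP, whose subject is Stefan₁.
*Stefan₁* c-commands the pronoun within its binding domain → coindexation would violate Principle B.
*Felix₂*: the pronoun c-commands this R-expression → coindexation would violate Principle C on *Felix₂*.
*[Felix₂'s agent]₃*: the pronoun c-commands this R-expression → coindexation would violate Principle C on *[Felix₂'s agent]₃*.
*Hamid₄*: the pronoun c-commands this R-expression → coindexation would violate Principle C on *Hamid₄*.
*Bruno₅*: the pronoun c-commands this R-expression → coindexation would violate Principle C on *Bruno₅*.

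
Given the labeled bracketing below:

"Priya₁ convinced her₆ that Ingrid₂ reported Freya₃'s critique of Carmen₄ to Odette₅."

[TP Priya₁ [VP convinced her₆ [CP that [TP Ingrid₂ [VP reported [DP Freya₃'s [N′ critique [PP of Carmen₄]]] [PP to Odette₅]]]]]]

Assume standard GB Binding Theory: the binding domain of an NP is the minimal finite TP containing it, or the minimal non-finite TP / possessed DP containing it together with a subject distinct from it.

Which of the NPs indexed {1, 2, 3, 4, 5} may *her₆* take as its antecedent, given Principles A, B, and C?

*her* is a pronoun, so Principle B applies: it must be free in its binding domain.
Binding domain of *her₆*: the matrix TP, whose subject is Priya₁.
*Priya₁* c-commands the pronoun within its binding domain → coindexation would violate Principle B.
*Ingrid₂*: the pronoun c-commands this R-expression → coindexation would violate Principle C on *Ingrid₂*.
*Freya₃*: the pronoun c-commands this R-expression → coindexation would violate Principle C on *Freya₃*.
*Carmen₄*: the pronoun c-commands this R-expression → coindexation would violate Principle C on *Carmen₄*.
*Odette₅*: the pronoun c-commands this R-expression → coindexation would violate Principle C on *Odette₅*.

none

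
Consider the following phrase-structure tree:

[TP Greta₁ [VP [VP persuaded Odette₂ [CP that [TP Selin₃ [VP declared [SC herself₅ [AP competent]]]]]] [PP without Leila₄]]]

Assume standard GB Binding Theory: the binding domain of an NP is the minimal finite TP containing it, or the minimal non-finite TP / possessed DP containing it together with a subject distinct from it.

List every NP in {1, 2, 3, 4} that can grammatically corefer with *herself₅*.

*herself* is an anaphor, so Principle A applies: it must be bound in its binding domain.
Binding domain of *herself₅*: the embedded TP, whose subject is Selin₃.
*Greta₁* c-commands the anaphor but is outside its binding domain → cannot satisfy Principle A.
*Odette₂* c-commands the anaphor but is outside its binding domain → cannot satisfy Principle A.
*Selin₃* c-commands the anaphor within its binding domain → licit binder.
*Leila₄* does not c-command the anaphor → cannot bind it.

{3}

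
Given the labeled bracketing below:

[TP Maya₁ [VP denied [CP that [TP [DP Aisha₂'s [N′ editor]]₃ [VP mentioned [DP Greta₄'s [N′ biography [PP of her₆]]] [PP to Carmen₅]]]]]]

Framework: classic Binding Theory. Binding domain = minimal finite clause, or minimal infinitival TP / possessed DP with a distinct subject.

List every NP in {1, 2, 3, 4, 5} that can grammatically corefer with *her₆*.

*her* is a pronoun, so Principle B applies: it must be free in its binding domain.
Binding domain of *her₆*: the possessed DP, whose subject is Greta₄.
*Maya₁* c-commands the pronoun but from outside its binding domain, and is not c-commanded by it → coindexation permitted.
*Aisha₂* and the pronoun do not c-command one another → neither Principle B nor Principle C is at stake; coindexation permitted.
*[Aisha₂'s editor]₃* c-commands the pronoun but from outside its binding domain, and is not c-commanded by it → coindexation permitted.
*Greta₄* c-commands the pronoun within its binding domain → coindexation would violate Principle B.
*Carmen₅* and the pronoun do not c-command one another → neither Principle B nor Principle C is at stake; coindexation permitted.

{1, 2, 3, 5}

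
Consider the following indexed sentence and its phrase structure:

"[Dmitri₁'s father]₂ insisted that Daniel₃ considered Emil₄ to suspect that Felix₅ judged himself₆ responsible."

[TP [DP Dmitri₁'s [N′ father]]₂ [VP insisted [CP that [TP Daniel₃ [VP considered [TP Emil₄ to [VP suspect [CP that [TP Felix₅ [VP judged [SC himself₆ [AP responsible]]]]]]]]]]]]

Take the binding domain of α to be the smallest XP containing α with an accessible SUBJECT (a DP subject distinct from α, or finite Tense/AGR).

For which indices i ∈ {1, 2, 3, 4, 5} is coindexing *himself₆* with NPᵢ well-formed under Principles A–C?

*himself* is an anaphor, so Principle A applies: it must be bound in its binding domain.
Binding domain of *himself₆*: the embedded TP, whose subject is Felix₅.
*Dmitri₁* does not c-command the anaphor → cannot bind it.
*[Dmitri₁'s father]₂* c-commands the anaphor but is outside its binding domain → cannot satisfy Principle A.
*Daniel₃* c-commands the anaphor but is outside its binding domain → cannot satisfy Principle A.
*Emil₄* c-commands the anaphor but is outside its binding domain → cannot satisfy Principle A.
*Felix₅* c-commands the anaphor within its binding domain → licit binder.

{5}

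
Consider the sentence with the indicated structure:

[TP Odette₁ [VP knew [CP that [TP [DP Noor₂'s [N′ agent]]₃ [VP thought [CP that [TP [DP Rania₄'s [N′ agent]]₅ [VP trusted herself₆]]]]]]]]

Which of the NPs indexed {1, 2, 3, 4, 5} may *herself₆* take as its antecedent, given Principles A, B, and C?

*herself* is an anaphor, so Principle A applies: it must be bound in its binding domain.
Binding domain of *herself₆*: the embedded TP, whose subject is [Rania₄'s agent]₅.
*Odette₁* c-commands the anaphor but is outside its binding domain → cannot satisfy Principle A.
*Noor₂* does not c-command the anaphor → cannot bind it.
*[Noor₂'s agent]₃* c-commands the anaphor but is outside its binding domain → cannot satisfy Principle A.
*Rania₄* does not c-command the anaphor → cannot bind it.
*[Rania₄'s agent]₅* c-commands the anaphor within its binding domain → licit binder.

{5}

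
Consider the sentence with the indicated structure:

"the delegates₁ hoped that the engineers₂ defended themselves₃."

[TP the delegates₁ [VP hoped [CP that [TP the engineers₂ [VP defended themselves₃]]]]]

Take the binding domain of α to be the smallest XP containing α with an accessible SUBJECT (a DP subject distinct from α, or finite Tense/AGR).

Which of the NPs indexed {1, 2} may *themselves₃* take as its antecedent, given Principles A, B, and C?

*themselves* is an anaphor, so Principle A applies: it must be bound in its binding domain.
Binding domain of *themselves₃*: the embedded TP, whose subject is the engineers₂.
*the delegates₁* c-commands the anaphor but is outside its binding domain → cannot satisfy Principle A.
*the engineers₂* c-commands the anaphor within its binding domain → licit binder.

{2}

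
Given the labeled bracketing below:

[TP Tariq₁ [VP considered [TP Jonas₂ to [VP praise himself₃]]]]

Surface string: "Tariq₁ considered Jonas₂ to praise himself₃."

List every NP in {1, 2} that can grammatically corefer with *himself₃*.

{2}

*himself* is an anaphor, so Principle A applies: it must be bound in its binding domain.
Binding domain of *himself₃*: the embedded TP, whose subject is Jonas₂.
*Tariq₁* c-commands the anaphor but is outside its binding domain → cannot satisfy Principle A.
*Jonas₂* c-commands the anaphor within its binding domain → licit binder.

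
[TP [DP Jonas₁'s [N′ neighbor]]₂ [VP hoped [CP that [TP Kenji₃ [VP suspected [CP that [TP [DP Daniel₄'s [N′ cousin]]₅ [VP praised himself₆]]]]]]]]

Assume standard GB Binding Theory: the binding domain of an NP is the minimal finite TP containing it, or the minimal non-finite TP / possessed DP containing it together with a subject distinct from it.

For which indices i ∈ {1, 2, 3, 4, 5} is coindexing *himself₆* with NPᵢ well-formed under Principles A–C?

*himself* is an anaphor, so Principle A applies: it must be bound in its binding domain.
Binding domain of *himself₆*: the embedded TP, whose subject is [Daniel₄'s cousin]₅.
*Jonas₁* does not c-command the anaphor → cannot bind it.
*[Jonas₁'s neighbor]₂* c-commands the anaphor but is outside its binding domain → cannot satisfy Principle A.
*Kenji₃* c-commands the anaphor but is outside its binding domain → cannot satisfy Principle A.
*Daniel₄* does not c-command the anaphor → cannot bind it.
*[Daniel₄'s cousin]₅* c-commands the anaphor within its binding domain → licit binder.

{5}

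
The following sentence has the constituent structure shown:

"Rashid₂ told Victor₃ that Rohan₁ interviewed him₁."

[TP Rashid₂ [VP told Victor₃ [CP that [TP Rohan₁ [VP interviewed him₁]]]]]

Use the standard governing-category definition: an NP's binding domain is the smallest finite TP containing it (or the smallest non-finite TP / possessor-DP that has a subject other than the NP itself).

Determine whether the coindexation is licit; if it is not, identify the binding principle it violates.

The two coindexed NPs are *Rohan₁* and *him₁*.
*him₁* is a pronoun. Its binding domain is the embedded TP, whose subject is Rohan₁.
*Rohan₁* c-commands it within that domain and carries the same index.
The pronoun is locally bound → Principle B violation.

Principle B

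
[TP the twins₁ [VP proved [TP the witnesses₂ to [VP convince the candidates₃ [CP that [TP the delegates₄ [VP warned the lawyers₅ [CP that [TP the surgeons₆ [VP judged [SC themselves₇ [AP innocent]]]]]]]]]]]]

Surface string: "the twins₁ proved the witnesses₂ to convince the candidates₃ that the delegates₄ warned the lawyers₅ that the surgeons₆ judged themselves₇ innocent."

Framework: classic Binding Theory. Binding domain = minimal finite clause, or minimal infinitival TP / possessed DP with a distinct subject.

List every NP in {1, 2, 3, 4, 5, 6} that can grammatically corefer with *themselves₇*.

*themselves* is an anaphor, so Principle A applies: it must be bound in its binding domain.
Binding domain of *themselves₇*: the embedded TP, whose subject is the surgeons₆.
*the twins₁* c-commands the anaphor but is outside its binding domain → cannot satisfy Principle A.
*the witnesses₂* c-commands the anaphor but is outside its binding domain → cannot satisfy Principle A.
*the candidates₃* c-commands the anaphor but is outside its binding domain → cannot satisfy Principle A.
*the delegates₄* c-commands the anaphor but is outside its binding domain → cannot satisfy Principle A.
*the lawyers₅* c-commands the anaphor but is outside its binding domain → cannot satisfy Principle A.
*the surgeons₆* c-commands the anaphor within its binding domain → licit binder.

{6}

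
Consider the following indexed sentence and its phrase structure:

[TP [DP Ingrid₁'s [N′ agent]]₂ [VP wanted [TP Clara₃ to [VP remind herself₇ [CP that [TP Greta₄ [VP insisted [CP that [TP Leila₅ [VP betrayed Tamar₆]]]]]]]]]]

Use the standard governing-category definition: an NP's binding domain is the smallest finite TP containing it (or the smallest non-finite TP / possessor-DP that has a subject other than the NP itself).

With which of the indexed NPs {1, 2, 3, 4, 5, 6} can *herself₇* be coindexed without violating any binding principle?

*herself* is an anaphor, so Principle A applies: it must be bound in its binding domain.
Binding domain of *herself₇*: the embedded TP, whose subject is Clara₃.
*Ingrid₁* does not c-command the anaphor → cannot bind it.
*[Ingrid₁'s agent]₂* c-commands the anaphor but is outside its binding domain → cannot satisfy Principle A.
*Clara₃* c-commands the anaphor within its binding domain → licit binder.
*Greta₄* does not c-command the anaphor → cannot bind it.
*Leila₅* does not c-command the anaphor → cannot bind it.
*Tamar₆* does not c-command the anaphor → cannot bind it.

{3}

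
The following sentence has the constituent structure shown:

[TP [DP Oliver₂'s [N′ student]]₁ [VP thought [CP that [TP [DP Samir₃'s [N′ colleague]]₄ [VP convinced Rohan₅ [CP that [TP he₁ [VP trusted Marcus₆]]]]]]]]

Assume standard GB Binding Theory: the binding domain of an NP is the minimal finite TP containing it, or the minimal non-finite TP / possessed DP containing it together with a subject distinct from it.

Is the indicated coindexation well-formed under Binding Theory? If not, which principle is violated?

grammatical

The two coindexed NPs are *[Oliver₂'s student]₁* and *he₁*.
*he₁* is a pronoun; nothing c-commands it within its binding domain (the embedded TP.), so Principle B holds trivially.
*[Oliver₂'s student]₁* is an R-expression; *he₁* does not c-command it, and no other NP shares its index, so Principle C is satisfied.
All principles are respected.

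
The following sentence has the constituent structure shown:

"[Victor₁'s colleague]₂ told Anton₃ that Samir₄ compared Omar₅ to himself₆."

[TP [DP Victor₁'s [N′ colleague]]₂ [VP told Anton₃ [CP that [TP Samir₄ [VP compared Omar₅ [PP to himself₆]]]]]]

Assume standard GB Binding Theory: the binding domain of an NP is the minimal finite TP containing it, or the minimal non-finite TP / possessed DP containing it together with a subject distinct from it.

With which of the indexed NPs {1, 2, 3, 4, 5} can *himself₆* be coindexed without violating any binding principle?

{4, 5}

*himself* is an anaphor, so Principle A applies: it must be bound in its binding domain.
Binding domain of *himself₆*: the embedded TP, whose subject is Samir₄.
*Victor₁* does not c-command the anaphor → cannot bind it.
*[Victor₁'s colleague]₂* c-commands the anaphor but is outside its binding domain → cannot satisfy Principle A.
*Anton₃* c-commands the anaphor but is outside its binding domain → cannot satisfy Principle A.
*Samir₄* c-commands the anaphor within its binding domain → licit binder.
*Omar₅* c-commands the anaphor within its binding domain → licit binder.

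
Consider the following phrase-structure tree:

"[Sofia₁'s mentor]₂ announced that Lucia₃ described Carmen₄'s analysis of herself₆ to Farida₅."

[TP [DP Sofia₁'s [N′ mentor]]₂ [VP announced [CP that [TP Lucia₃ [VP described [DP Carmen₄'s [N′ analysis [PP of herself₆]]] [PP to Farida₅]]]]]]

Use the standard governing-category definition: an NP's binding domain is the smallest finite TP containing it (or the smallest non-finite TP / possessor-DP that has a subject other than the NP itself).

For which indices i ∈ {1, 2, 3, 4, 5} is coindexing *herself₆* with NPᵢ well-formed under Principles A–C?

{4}

*herself* is an anaphor, so Principle A applies: it must be bound in its binding domain.
Binding domain of *herself₆*: the possessed DP, whose subject is Carmen₄.
*Sofia₁* does not c-command the anaphor → cannot bind it.
*[Sofia₁'s mentor]₂* c-commands the anaphor but is outside its binding domain → cannot satisfy Principle A.
*Lucia₃* c-commands the anaphor but is outside its binding domain → cannot satisfy Principle A.
*Carmen₄* c-commands the anaphor within its binding domain → licit binder.
*Farida₅* does not c-command the anaphor → cannot bind it.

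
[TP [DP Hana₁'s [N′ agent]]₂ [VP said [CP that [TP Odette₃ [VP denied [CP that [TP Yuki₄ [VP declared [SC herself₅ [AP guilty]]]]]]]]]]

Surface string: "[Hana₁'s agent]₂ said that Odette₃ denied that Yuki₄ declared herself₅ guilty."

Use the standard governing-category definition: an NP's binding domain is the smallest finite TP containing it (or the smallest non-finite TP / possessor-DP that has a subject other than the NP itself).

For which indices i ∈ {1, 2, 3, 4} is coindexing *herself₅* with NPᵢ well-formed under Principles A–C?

*herself* is an anaphor, so Principle A applies: it must be bound in its binding domain.
Binding domain of *herself₅*: the embedded TP, whose subject is Yuki₄.
*Hana₁* does not c-command the anaphor → cannot bind it.
*[Hana₁'s agent]₂* c-commands the anaphor but is outside its binding domain → cannot satisfy Principle A.
*Odette₃* c-commands the anaphor but is outside its binding domain → cannot satisfy Principle A.
*Yuki₄* c-commands the anaphor within its binding domain → licit binder.

{4}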